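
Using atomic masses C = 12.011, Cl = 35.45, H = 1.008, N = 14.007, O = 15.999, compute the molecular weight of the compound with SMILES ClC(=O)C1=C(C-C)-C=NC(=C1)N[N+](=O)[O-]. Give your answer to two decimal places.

229.62

Molecular formula: C8H8ClN3O3.
M = 8×12.011 + 1×35.45 + 8×1.008 + 3×14.007 + 3×15.999 = 229.62 g/mol.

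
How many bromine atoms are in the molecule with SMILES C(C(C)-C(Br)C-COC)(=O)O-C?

1

The symbol for bromine appears 1 time in the SMILES.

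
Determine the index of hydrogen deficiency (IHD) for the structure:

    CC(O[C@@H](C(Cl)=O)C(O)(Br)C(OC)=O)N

2

Molecular formula from the SMILES: C7H11BrClNO5.
DoU = (2C + 2 + N − H − X)/2 = (2·7 + 2 + 1 − 11 − 2)/2 = 4/2 = 2.
(Structurally: 0 ring(s) + 2 π bond(s) = 2.)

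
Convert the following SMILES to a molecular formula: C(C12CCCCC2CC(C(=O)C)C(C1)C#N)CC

C16H25NO

Heavy atoms from the SMILES: 16 C, 1 N, 1 O.
Implicit hydrogens by atom environment:
  8 × C: 2 H each → 16
  3 × C: 1 H each → 3
  3 × C: no H
  2 × C: 3 H each → 6
  1 × N: no H
  1 × O: no H
  Total hydrogens = 25.
Molecular formula: C16H25NO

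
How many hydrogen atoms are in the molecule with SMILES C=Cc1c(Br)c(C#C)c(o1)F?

4

Hydrogens are implicit in SMILES; fill each atom to its normal valence:
  4 × C (aromatic): no H
  2 × C: 1 H each → 2
  1 × Br: no H
  1 × C: 2 H
  1 × C: no H
  1 × F: no H
  1 × O (aromatic): no H
  Total hydrogens = 4.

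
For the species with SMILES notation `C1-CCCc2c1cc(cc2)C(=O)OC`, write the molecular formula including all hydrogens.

C12H14O2

Heavy atoms from the SMILES: 12 C, 2 O.
Implicit hydrogens by atom environment:
  4 × C: 2 H each → 8
  3 × C (aromatic): 1 H each → 3
  3 × C (aromatic): no H
  2 × O: no H
  1 × C: 3 H
  1 × C: no H
  Total hydrogens = 14.
Molecular formula: C12H14O2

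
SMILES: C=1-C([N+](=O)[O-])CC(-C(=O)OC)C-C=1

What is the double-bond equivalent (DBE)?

4

Molecular formula from the SMILES: C8H11NO4.
DoU = (2C + 2 + N − H − X)/2 = (2·8 + 2 + 1 − 11 − 0)/2 = 8/2 = 4.
(Structurally: 1 ring(s) + 3 π bond(s) = 4.)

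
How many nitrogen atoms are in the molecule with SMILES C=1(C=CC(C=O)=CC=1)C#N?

The symbol for nitrogen appears 1 time in the SMILES.

1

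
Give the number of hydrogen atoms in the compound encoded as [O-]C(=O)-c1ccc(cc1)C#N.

Hydrogens are implicit in SMILES; fill each atom to its normal valence:
  4 × C (aromatic): 1 H each → 4
  2 × C (aromatic): no H
  2 × C: no H
  1 × N: no H
  1 × O: no H
  1 × O (charge -1): no H
  Total hydrogens = 4.

4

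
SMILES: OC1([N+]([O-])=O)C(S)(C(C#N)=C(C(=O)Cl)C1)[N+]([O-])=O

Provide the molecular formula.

C7H4ClN3O6S

Heavy atoms from the SMILES: 7 C, 1 Cl, 3 N, 6 O, 1 S.
Implicit hydrogens by atom environment:
  6 × C: no H
  3 × O: no H
  2 × N (charge +1): no H
  2 × O (charge -1): no H
  1 × C: 2 H
  1 × Cl: no H
  1 × N: no H
  1 × O: 1 H
  1 × S: 1 H
  Total hydrogens = 4.
Molecular formula: C7H4ClN3O6S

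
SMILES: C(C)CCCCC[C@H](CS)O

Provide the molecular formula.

Heavy atoms from the SMILES: 9 C, 1 O, 1 S.
Implicit hydrogens by atom environment:
  7 × C: 2 H each → 14
  1 × C: 3 H
  1 × C: 1 H
  1 × O: 1 H
  1 × S: 1 H
  Total hydrogens = 20.
Molecular formula: C9H20OS

C9H20OS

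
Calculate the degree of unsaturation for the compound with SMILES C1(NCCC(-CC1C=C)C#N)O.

Molecular formula from the SMILES: C9H14N2O.
DoU = (2C + 2 + N − H − X)/2 = (2·9 + 2 + 2 − 14 − 0)/2 = 8/2 = 4.
(Structurally: 1 ring(s) + 3 π bond(s) = 4.)

4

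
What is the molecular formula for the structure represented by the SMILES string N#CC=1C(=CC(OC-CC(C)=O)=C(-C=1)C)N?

Heavy atoms from the SMILES: 12 C, 2 N, 2 O.
Implicit hydrogens by atom environment:
  4 × C (aromatic): no H
  2 × C: 3 H each → 6
  2 × C: 2 H each → 4
  2 × C (aromatic): 1 H each → 2
  2 × C: no H
  2 × O: no H
  1 × N: 2 H
  1 × N: no H
  Total hydrogens = 14.
Molecular formula: C12H14N2O2

C12H14N2O2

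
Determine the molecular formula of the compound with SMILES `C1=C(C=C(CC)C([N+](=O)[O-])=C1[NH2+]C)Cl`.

C9H12ClN2O2+

Heavy atoms from the SMILES: 9 C, 1 Cl, 2 N, 2 O.
Implicit hydrogens by atom environment:
  4 × C (aromatic): no H
  2 × C: 3 H each → 6
  2 × C (aromatic): 1 H each → 2
  1 × C: 2 H
  1 × Cl: no H
  1 × N (charge +1): 2 H
  1 × N (charge +1): no H
  1 × O: no H
  1 × O (charge -1): no H
  Total hydrogens = 12.
Net charge +1.
Molecular formula: C9H12ClN2O2+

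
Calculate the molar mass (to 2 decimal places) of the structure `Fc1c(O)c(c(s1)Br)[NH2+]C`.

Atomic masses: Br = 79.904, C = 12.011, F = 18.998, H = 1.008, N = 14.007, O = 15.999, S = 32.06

227.07

Molecular formula: C5H6BrFNOS+.
M = 1×79.904 + 5×12.011 + 1×18.998 + 6×1.008 + 1×14.007 + 1×15.999 + 1×32.06 = 227.07 g/mol.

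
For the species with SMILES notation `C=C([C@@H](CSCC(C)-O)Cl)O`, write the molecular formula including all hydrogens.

C7H13ClO2S

Heavy atoms from the SMILES: 7 C, 1 Cl, 2 O, 1 S.
Implicit hydrogens by atom environment:
  3 × C: 2 H each → 6
  2 × C: 1 H each → 2
  2 × O: 1 H each → 2
  1 × C: 3 H
  1 × C: no H
  1 × Cl: no H
  1 × S: no H
  Total hydrogens = 13.
Molecular formula: C7H13ClO2S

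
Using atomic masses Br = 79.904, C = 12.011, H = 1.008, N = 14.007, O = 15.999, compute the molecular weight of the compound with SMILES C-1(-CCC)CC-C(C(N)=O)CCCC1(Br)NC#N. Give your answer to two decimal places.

Molecular formula: C13H22BrN3O.
M = 1×79.904 + 13×12.011 + 22×1.008 + 3×14.007 + 1×15.999 = 316.24 g/mol.

316.24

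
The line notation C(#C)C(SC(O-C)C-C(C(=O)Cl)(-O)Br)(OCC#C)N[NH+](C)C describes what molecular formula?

C13H19BrClN2O4S+

Heavy atoms from the SMILES: 1 Br, 13 C, 1 Cl, 2 N, 4 O, 1 S.
Implicit hydrogens by atom environment:
  5 × C: no H
  3 × C: 3 H each → 9
  3 × C: 1 H each → 3
  3 × O: no H
  2 × C: 2 H each → 4
  1 × Br: no H
  1 × Cl: no H
  1 × N: 1 H
  1 × N (charge +1): 1 H
  1 × O: 1 H
  1 × S: no H
  Total hydrogens = 19.
Net charge +1.
Molecular formula: C13H19BrClN2O4S+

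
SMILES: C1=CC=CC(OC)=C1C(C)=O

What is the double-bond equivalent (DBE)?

5

Molecular formula from the SMILES: C9H10O2.
DoU = (2C + 2 + N − H − X)/2 = (2·9 + 2 + 0 − 10 − 0)/2 = 10/2 = 5.
(Structurally: 1 ring(s) + 4 π bond(s) = 5.)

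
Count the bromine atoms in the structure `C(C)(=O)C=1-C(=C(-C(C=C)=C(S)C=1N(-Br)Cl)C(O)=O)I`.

1

The symbol for bromine appears 1 time in the SMILES.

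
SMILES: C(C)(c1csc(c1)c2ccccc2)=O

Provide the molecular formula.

Heavy atoms from the SMILES: 12 C, 1 O, 1 S.
Implicit hydrogens by atom environment:
  7 × C (aromatic): 1 H each → 7
  3 × C (aromatic): no H
  1 × C: 3 H
  1 × C: no H
  1 × O: no H
  1 × S (aromatic): no H
  Total hydrogens = 10.
Molecular formula: C12H10OS

C12H10OS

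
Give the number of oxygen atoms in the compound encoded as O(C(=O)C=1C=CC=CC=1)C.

The symbol for oxygen appears 2 times in the SMILES.

2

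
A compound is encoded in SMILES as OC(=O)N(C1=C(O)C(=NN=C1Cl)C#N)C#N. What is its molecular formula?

Heavy atoms from the SMILES: 7 C, 1 Cl, 5 N, 3 O.
Implicit hydrogens by atom environment:
  4 × C (aromatic): no H
  3 × C: no H
  3 × N: no H
  2 × N (aromatic): no H
  2 × O: 1 H each → 2
  1 × Cl: no H
  1 × O: no H
  Total hydrogens = 2.
Molecular formula: C7H2ClN5O3

C7H2ClN5O3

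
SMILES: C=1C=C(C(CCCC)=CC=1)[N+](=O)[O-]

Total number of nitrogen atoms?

The symbol for nitrogen appears 1 time in the SMILES.

1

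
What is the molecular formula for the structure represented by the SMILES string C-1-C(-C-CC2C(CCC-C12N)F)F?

C10H17F2N

Heavy atoms from the SMILES: 10 C, 2 F, 1 N.
Implicit hydrogens by atom environment:
  6 × C: 2 H each → 12
  3 × C: 1 H each → 3
  2 × F: no H
  1 × C: no H
  1 × N: 2 H
  Total hydrogens = 17.
Molecular formula: C10H17F2N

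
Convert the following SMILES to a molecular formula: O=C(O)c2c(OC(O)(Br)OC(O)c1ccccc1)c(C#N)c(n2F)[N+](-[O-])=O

C14H9BrFN3O8

Heavy atoms from the SMILES: 1 Br, 14 C, 1 F, 3 N, 8 O.
Implicit hydrogens by atom environment:
  5 × C (aromatic): 1 H each → 5
  5 × C (aromatic): no H
  4 × O: no H
  3 × C: no H
  3 × O: 1 H each → 3
  1 × Br: no H
  1 × C: 1 H
  1 × F: no H
  1 × N (aromatic): no H
  1 × N: no H
  1 × N (charge +1): no H
  1 × O (charge -1): no H
  Total hydrogens = 9.
Molecular formula: C14H9BrFN3O8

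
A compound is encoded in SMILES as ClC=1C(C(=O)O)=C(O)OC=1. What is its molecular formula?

C5H3ClO4

Heavy atoms from the SMILES: 5 C, 1 Cl, 4 O.
Implicit hydrogens by atom environment:
  3 × C (aromatic): no H
  2 × O: 1 H each → 2
  1 × C (aromatic): 1 H
  1 × C: no H
  1 × Cl: no H
  1 × O (aromatic): no H
  1 × O: no H
  Total hydrogens = 3.
Molecular formula: C5H3ClO4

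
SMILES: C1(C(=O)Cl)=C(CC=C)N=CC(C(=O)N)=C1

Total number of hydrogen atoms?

9

Hydrogens are implicit in SMILES; fill each atom to its normal valence:
  3 × C (aromatic): no H
  2 × C: 2 H each → 4
  2 × C (aromatic): 1 H each → 2
  2 × C: no H
  2 × O: no H
  1 × C: 1 H
  1 × Cl: no H
  1 × N: 2 H
  1 × N (aromatic): no H
  Total hydrogens = 9.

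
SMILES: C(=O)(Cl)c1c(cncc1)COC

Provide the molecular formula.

C8H8ClNO2

Heavy atoms from the SMILES: 8 C, 1 Cl, 1 N, 2 O.
Implicit hydrogens by atom environment:
  3 × C (aromatic): 1 H each → 3
  2 × C (aromatic): no H
  2 × O: no H
  1 × C: 3 H
  1 × C: 2 H
  1 × C: no H
  1 × Cl: no H
  1 × N (aromatic): no H
  Total hydrogens = 8.
Molecular formula: C8H8ClNO2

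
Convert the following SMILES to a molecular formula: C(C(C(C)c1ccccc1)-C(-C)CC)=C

C15H22

Heavy atoms from the SMILES: 15 C.
Implicit hydrogens by atom environment:
  5 × C (aromatic): 1 H each → 5
  4 × C: 1 H each → 4
  3 × C: 3 H each → 9
  2 × C: 2 H each → 4
  1 × C (aromatic): no H
  Total hydrogens = 22.
Molecular formula: C15H22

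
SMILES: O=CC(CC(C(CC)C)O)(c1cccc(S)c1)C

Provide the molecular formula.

Heavy atoms from the SMILES: 15 C, 2 O, 1 S.
Implicit hydrogens by atom environment:
  4 × C (aromatic): 1 H each → 4
  3 × C: 3 H each → 9
  3 × C: 1 H each → 3
  2 × C: 2 H each → 4
  2 × C (aromatic): no H
  1 × C: no H
  1 × O: 1 H
  1 × O: no H
  1 × S: 1 H
  Total hydrogens = 22.
Molecular formula: C15H22O2S

C15H22O2S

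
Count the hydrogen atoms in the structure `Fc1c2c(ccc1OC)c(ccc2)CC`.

13

Hydrogens are implicit in SMILES; fill each atom to its normal valence:
  5 × C (aromatic): 1 H each → 5
  5 × C (aromatic): no H
  2 × C: 3 H each → 6
  1 × C: 2 H
  1 × F: no H
  1 × O: no H
  Total hydrogens = 13.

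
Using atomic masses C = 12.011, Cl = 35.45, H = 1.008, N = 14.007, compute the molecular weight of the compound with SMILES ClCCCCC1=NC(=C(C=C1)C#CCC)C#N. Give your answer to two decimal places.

Molecular formula: C14H15ClN2.
M = 14×12.011 + 1×35.45 + 15×1.008 + 2×14.007 = 246.74 g/mol.

246.74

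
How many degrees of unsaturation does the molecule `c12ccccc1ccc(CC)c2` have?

7

Molecular formula from the SMILES: C12H12.
DoU = (2C + 2 + N − H − X)/2 = (2·12 + 2 + 0 − 12 − 0)/2 = 14/2 = 7.
(Structurally: 2 ring(s) + 5 π bond(s) = 7.)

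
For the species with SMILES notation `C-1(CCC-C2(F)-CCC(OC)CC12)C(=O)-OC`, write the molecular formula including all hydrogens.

C13H21FO3

Heavy atoms from the SMILES: 13 C, 1 F, 3 O.
Implicit hydrogens by atom environment:
  6 × C: 2 H each → 12
  3 × C: 1 H each → 3
  3 × O: no H
  2 × C: 3 H each → 6
  2 × C: no H
  1 × F: no H
  Total hydrogens = 21.
Molecular formula: C13H21FO3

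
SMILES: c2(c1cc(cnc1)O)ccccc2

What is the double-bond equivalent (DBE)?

8

Molecular formula from the SMILES: C11H9NO.
DoU = (2C + 2 + N − H − X)/2 = (2·11 + 2 + 1 − 9 − 0)/2 = 16/2 = 8.
(Structurally: 2 ring(s) + 6 π bond(s) = 8.)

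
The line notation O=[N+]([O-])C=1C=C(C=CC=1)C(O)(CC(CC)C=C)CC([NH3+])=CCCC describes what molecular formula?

Heavy atoms from the SMILES: 19 C, 2 N, 3 O.
Implicit hydrogens by atom environment:
  6 × C: 2 H each → 12
  4 × C (aromatic): 1 H each → 4
  3 × C: 1 H each → 3
  2 × C: 3 H each → 6
  2 × C: no H
  2 × C (aromatic): no H
  1 × N (charge +1): 3 H
  1 × N (charge +1): no H
  1 × O: 1 H
  1 × O: no H
  1 × O (charge -1): no H
  Total hydrogens = 29.
Net charge +1.
Molecular formula: C19H29N2O3+

C19H29N2O3+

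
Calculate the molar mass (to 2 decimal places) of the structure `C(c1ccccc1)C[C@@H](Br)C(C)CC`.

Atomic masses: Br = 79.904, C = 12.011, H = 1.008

255.20

Molecular formula: C13H19Br.
M = 1×79.904 + 13×12.011 + 19×1.008 = 255.20 g/mol.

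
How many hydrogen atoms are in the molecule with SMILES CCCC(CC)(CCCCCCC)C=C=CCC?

Hydrogens are implicit in SMILES; fill each atom to its normal valence:
  10 × C: 2 H each → 20
  4 × C: 3 H each → 12
  2 × C: 1 H each → 2
  2 × C: no H
  Total hydrogens = 34.

34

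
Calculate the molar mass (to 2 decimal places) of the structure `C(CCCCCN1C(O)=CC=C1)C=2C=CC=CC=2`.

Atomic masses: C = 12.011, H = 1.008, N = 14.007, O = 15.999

243.35

Molecular formula: C16H21NO.
M = 16×12.011 + 21×1.008 + 1×14.007 + 1×15.999 = 243.35 g/mol.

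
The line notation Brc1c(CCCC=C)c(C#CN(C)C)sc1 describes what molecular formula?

Heavy atoms from the SMILES: 1 Br, 13 C, 1 N, 1 S.
Implicit hydrogens by atom environment:
  4 × C: 2 H each → 8
  3 × C (aromatic): no H
  2 × C: 3 H each → 6
  2 × C: no H
  1 × Br: no H
  1 × C (aromatic): 1 H
  1 × C: 1 H
  1 × N: no H
  1 × S (aromatic): no H
  Total hydrogens = 16.
Molecular formula: C13H16BrNS

C13H16BrNS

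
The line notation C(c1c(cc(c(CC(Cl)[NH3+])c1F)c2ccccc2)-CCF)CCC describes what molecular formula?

C20H25ClF2N+

Heavy atoms from the SMILES: 20 C, 1 Cl, 2 F, 1 N.
Implicit hydrogens by atom environment:
  6 × C: 2 H each → 12
  6 × C (aromatic): 1 H each → 6
  6 × C (aromatic): no H
  2 × F: no H
  1 × C: 3 H
  1 × C: 1 H
  1 × Cl: no H
  1 × N (charge +1): 3 H
  Total hydrogens = 25.
Net charge +1.
Molecular formula: C20H25ClF2N+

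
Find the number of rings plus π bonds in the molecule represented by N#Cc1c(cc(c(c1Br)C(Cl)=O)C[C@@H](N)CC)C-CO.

7

Molecular formula from the SMILES: C14H16BrClN2O2.
DoU = (2C + 2 + N − H − X)/2 = (2·14 + 2 + 2 − 16 − 2)/2 = 14/2 = 7.
(Structurally: 1 ring(s) + 6 π bond(s) = 7.)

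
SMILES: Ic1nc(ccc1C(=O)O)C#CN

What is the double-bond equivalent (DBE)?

Molecular formula from the SMILES: C8H5IN2O2.
DoU = (2C + 2 + N − H − X)/2 = (2·8 + 2 + 2 − 5 − 1)/2 = 14/2 = 7.
(Structurally: 1 ring(s) + 6 π bond(s) = 7.)

7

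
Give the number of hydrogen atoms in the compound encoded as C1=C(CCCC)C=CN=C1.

13

Hydrogens are implicit in SMILES; fill each atom to its normal valence:
  4 × C (aromatic): 1 H each → 4
  3 × C: 2 H each → 6
  1 × C: 3 H
  1 × C (aromatic): no H
  1 × N (aromatic): no H
  Total hydrogens = 13.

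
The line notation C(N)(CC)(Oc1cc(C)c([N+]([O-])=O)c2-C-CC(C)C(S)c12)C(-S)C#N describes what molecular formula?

Heavy atoms from the SMILES: 17 C, 3 N, 3 O, 2 S.
Implicit hydrogens by atom environment:
  5 × C (aromatic): no H
  3 × C: 3 H each → 9
  3 × C: 2 H each → 6
  3 × C: 1 H each → 3
  2 × C: no H
  2 × O: no H
  2 × S: 1 H each → 2
  1 × C (aromatic): 1 H
  1 × N: 2 H
  1 × N: no H
  1 × N (charge +1): no H
  1 × O (charge -1): no H
  Total hydrogens = 23.
Molecular formula: C17H23N3O3S2

C17H23N3O3S2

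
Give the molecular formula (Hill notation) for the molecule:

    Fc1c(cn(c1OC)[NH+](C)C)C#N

Heavy atoms from the SMILES: 8 C, 1 F, 3 N, 1 O.
Implicit hydrogens by atom environment:
  3 × C: 3 H each → 9
  3 × C (aromatic): no H
  1 × C (aromatic): 1 H
  1 × C: no H
  1 × F: no H
  1 × N (charge +1): 1 H
  1 × N (aromatic): no H
  1 × N: no H
  1 × O: no H
  Total hydrogens = 11.
Net charge +1.
Molecular formula: C8H11FN3O+

C8H11FN3O+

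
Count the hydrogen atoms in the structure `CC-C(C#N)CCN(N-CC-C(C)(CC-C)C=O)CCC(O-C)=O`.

Hydrogens are implicit in SMILES; fill each atom to its normal valence:
  9 × C: 2 H each → 18
  4 × C: 3 H each → 12
  3 × C: no H
  3 × O: no H
  2 × C: 1 H each → 2
  2 × N: no H
  1 × N: 1 H
  Total hydrogens = 33.

33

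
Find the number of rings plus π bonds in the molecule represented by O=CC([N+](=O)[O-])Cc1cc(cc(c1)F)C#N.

8

Molecular formula from the SMILES: C10H7FN2O3.
DoU = (2C + 2 + N − H − X)/2 = (2·10 + 2 + 2 − 7 − 1)/2 = 16/2 = 8.
(Structurally: 1 ring(s) + 7 π bond(s) = 8.)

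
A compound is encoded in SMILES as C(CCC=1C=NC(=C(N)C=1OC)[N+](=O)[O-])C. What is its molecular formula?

Heavy atoms from the SMILES: 10 C, 3 N, 3 O.
Implicit hydrogens by atom environment:
  4 × C (aromatic): no H
  3 × C: 2 H each → 6
  2 × C: 3 H each → 6
  2 × O: no H
  1 × C (aromatic): 1 H
  1 × N: 2 H
  1 × N (aromatic): no H
  1 × N (charge +1): no H
  1 × O (charge -1): no H
  Total hydrogens = 15.
Molecular formula: C10H15N3O3

C10H15N3O3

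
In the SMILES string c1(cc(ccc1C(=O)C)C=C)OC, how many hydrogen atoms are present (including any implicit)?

Hydrogens are implicit in SMILES; fill each atom to its normal valence:
  3 × C (aromatic): 1 H each → 3
  3 × C (aromatic): no H
  2 × C: 3 H each → 6
  2 × O: no H
  1 × C: 2 H
  1 × C: 1 H
  1 × C: no H
  Total hydrogens = 12.

12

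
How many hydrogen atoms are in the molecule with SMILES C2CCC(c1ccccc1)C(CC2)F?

17

Hydrogens are implicit in SMILES; fill each atom to its normal valence:
  5 × C: 2 H each → 10
  5 × C (aromatic): 1 H each → 5
  2 × C: 1 H each → 2
  1 × C (aromatic): no H
  1 × F: no H
  Total hydrogens = 17.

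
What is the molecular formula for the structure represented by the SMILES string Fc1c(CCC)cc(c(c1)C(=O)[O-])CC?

C12H14FO2-

Heavy atoms from the SMILES: 12 C, 1 F, 2 O.
Implicit hydrogens by atom environment:
  4 × C (aromatic): no H
  3 × C: 2 H each → 6
  2 × C: 3 H each → 6
  2 × C (aromatic): 1 H each → 2
  1 × C: no H
  1 × F: no H
  1 × O: no H
  1 × O (charge -1): no H
  Total hydrogens = 14.
Net charge -1.
Molecular formula: C12H14FO2-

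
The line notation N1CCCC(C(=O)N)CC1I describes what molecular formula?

Heavy atoms from the SMILES: 7 C, 1 I, 2 N, 1 O.
Implicit hydrogens by atom environment:
  4 × C: 2 H each → 8
  2 × C: 1 H each → 2
  1 × C: no H
  1 × I: no H
  1 × N: 2 H
  1 × N: 1 H
  1 × O: no H
  Total hydrogens = 13.
Molecular formula: C7H13IN2O

C7H13IN2O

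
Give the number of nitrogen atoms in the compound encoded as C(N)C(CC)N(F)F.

The symbol for nitrogen appears 2 times in the SMILES.

2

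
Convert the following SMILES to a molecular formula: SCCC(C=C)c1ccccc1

C11H14S

Heavy atoms from the SMILES: 11 C, 1 S.
Implicit hydrogens by atom environment:
  5 × C (aromatic): 1 H each → 5
  3 × C: 2 H each → 6
  2 × C: 1 H each → 2
  1 × C (aromatic): no H
  1 × S: 1 H
  Total hydrogens = 14.
Molecular formula: C11H14S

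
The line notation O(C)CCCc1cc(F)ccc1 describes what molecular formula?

C10H13FO

Heavy atoms from the SMILES: 10 C, 1 F, 1 O.
Implicit hydrogens by atom environment:
  4 × C (aromatic): 1 H each → 4
  3 × C: 2 H each → 6
  2 × C (aromatic): no H
  1 × C: 3 H
  1 × F: no H
  1 × O: no H
  Total hydrogens = 13.
Molecular formula: C10H13FO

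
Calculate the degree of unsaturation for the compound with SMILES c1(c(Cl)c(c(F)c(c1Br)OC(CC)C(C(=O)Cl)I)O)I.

5

Molecular formula from the SMILES: C11H8BrCl2FI2O3.
DoU = (2C + 2 + N − H − X)/2 = (2·11 + 2 + 0 − 8 − 6)/2 = 10/2 = 5.
(Structurally: 1 ring(s) + 4 π bond(s) = 5.)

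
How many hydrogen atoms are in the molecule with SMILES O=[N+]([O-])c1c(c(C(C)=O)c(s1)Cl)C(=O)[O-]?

Hydrogens are implicit in SMILES; fill each atom to its normal valence:
  4 × C (aromatic): no H
  3 × O: no H
  2 × C: no H
  2 × O (charge -1): no H
  1 × C: 3 H
  1 × Cl: no H
  1 × N (charge +1): no H
  1 × S (aromatic): no H
  Total hydrogens = 3.

3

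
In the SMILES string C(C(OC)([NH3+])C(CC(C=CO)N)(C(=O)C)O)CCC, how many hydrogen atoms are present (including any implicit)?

Hydrogens are implicit in SMILES; fill each atom to its normal valence:
  4 × C: 2 H each → 8
  3 × C: 3 H each → 9
  3 × C: 1 H each → 3
  3 × C: no H
  2 × O: 1 H each → 2
  2 × O: no H
  1 × N (charge +1): 3 H
  1 × N: 2 H
  Total hydrogens = 27.

27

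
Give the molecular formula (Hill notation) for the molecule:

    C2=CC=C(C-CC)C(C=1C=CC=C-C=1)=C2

Heavy atoms from the SMILES: 15 C.
Implicit hydrogens by atom environment:
  9 × C (aromatic): 1 H each → 9
  3 × C (aromatic): no H
  2 × C: 2 H each → 4
  1 × C: 3 H
  Total hydrogens = 16.
Molecular formula: C15H16

C15H16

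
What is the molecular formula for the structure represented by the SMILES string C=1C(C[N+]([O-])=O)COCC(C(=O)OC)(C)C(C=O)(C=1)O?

Heavy atoms from the SMILES: 12 C, 1 N, 7 O.
Implicit hydrogens by atom environment:
  5 × O: no H
  4 × C: 1 H each → 4
  3 × C: 2 H each → 6
  3 × C: no H
  2 × C: 3 H each → 6
  1 × N (charge +1): no H
  1 × O: 1 H
  1 × O (charge -1): no H
  Total hydrogens = 17.
Molecular formula: C12H17NO7

C12H17NO7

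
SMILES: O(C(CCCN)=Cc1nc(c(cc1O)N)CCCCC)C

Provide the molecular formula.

C16H27N3O2

Heavy atoms from the SMILES: 16 C, 3 N, 2 O.
Implicit hydrogens by atom environment:
  7 × C: 2 H each → 14
  4 × C (aromatic): no H
  2 × C: 3 H each → 6
  2 × N: 2 H each → 4
  1 × C (aromatic): 1 H
  1 × C: 1 H
  1 × C: no H
  1 × N (aromatic): no H
  1 × O: 1 H
  1 × O: no H
  Total hydrogens = 27.
Molecular formula: C16H27N3O2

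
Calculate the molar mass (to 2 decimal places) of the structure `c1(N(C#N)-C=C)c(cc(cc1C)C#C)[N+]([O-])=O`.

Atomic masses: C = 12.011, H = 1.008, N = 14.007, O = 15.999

Molecular formula: C12H9N3O2.
M = 12×12.011 + 9×1.008 + 3×14.007 + 2×15.999 = 227.22 g/mol.

227.22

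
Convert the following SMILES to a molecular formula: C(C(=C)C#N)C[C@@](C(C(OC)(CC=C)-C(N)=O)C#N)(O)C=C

C16H21N3O3

Heavy atoms from the SMILES: 16 C, 3 N, 3 O.
Implicit hydrogens by atom environment:
  6 × C: 2 H each → 12
  6 × C: no H
  3 × C: 1 H each → 3
  2 × N: no H
  2 × O: no H
  1 × C: 3 H
  1 × N: 2 H
  1 × O: 1 H
  Total hydrogens = 21.
Molecular formula: C16H21N3O3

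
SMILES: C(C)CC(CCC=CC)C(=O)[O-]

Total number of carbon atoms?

The symbol for carbon appears 10 times in the SMILES.

10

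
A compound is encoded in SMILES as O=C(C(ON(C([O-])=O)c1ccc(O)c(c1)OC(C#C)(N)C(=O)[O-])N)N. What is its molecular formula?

[C13H12N4O8]2-

Heavy atoms from the SMILES: 13 C, 4 N, 8 O.
Implicit hydrogens by atom environment:
  5 × C: no H
  5 × O: no H
  3 × C (aromatic): 1 H each → 3
  3 × C (aromatic): no H
  3 × N: 2 H each → 6
  2 × C: 1 H each → 2
  2 × O (charge -1): no H
  1 × N: no H
  1 × O: 1 H
  Total hydrogens = 12.
Net charge -2.
Molecular formula: [C13H12N4O8]2-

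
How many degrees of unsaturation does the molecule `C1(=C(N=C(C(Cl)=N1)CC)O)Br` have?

Molecular formula from the SMILES: C6H6BrClN2O.
DoU = (2C + 2 + N − H − X)/2 = (2·6 + 2 + 2 − 6 − 2)/2 = 8/2 = 4.
(Structurally: 1 ring(s) + 3 π bond(s) = 4.)

4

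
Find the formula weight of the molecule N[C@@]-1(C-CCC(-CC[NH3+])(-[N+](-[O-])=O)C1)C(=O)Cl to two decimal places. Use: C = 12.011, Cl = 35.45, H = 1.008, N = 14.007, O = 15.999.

250.70

Molecular formula: C9H17ClN3O3+.
M = 9×12.011 + 1×35.45 + 17×1.008 + 3×14.007 + 3×15.999 = 250.70 g/mol.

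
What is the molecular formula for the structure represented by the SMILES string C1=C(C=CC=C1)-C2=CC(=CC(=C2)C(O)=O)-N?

C13H11NO2

Heavy atoms from the SMILES: 13 C, 1 N, 2 O.
Implicit hydrogens by atom environment:
  8 × C (aromatic): 1 H each → 8
  4 × C (aromatic): no H
  1 × C: no H
  1 × N: 2 H
  1 × O: 1 H
  1 × O: no H
  Total hydrogens = 11.
Molecular formula: C13H11NO2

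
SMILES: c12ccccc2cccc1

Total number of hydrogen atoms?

Hydrogens are implicit in SMILES; fill each atom to its normal valence:
  8 × C (aromatic): 1 H each → 8
  2 × C (aromatic): no H
  Total hydrogens = 8.

8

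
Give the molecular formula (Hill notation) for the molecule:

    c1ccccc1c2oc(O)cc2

Heavy atoms from the SMILES: 10 C, 2 O.
Implicit hydrogens by atom environment:
  7 × C (aromatic): 1 H each → 7
  3 × C (aromatic): no H
  1 × O: 1 H
  1 × O (aromatic): no H
  Total hydrogens = 8.
Molecular formula: C10H8O2

C10H8O2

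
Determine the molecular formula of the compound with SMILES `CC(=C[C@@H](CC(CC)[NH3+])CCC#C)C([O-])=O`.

Heavy atoms from the SMILES: 13 C, 1 N, 2 O.
Implicit hydrogens by atom environment:
  4 × C: 2 H each → 8
  4 × C: 1 H each → 4
  3 × C: no H
  2 × C: 3 H each → 6
  1 × N (charge +1): 3 H
  1 × O: no H
  1 × O (charge -1): no H
  Total hydrogens = 21.
Molecular formula: C13H21NO2

C13H21NO2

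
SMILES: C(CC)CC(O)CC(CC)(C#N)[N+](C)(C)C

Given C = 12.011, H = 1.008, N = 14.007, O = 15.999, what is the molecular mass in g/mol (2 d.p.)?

227.37

Molecular formula: C13H27N2O+.
M = 13×12.011 + 27×1.008 + 2×14.007 + 1×15.999 = 227.37 g/mol.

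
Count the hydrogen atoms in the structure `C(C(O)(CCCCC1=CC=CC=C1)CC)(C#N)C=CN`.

24

Hydrogens are implicit in SMILES; fill each atom to its normal valence:
  5 × C: 2 H each → 10
  5 × C (aromatic): 1 H each → 5
  3 × C: 1 H each → 3
  2 × C: no H
  1 × C: 3 H
  1 × C (aromatic): no H
  1 × N: 2 H
  1 × N: no H
  1 × O: 1 H
  Total hydrogens = 24.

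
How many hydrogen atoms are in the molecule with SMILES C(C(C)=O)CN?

Hydrogens are implicit in SMILES; fill each atom to its normal valence:
  2 × C: 2 H each → 4
  1 × C: 3 H
  1 × C: no H
  1 × N: 2 H
  1 × O: no H
  Total hydrogens = 9.

9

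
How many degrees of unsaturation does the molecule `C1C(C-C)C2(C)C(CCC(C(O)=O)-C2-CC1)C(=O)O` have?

Molecular formula from the SMILES: C15H24O4.
DoU = (2C + 2 + N − H − X)/2 = (2·15 + 2 + 0 − 24 − 0)/2 = 8/2 = 4.
(Structurally: 2 ring(s) + 2 π bond(s) = 4.)

4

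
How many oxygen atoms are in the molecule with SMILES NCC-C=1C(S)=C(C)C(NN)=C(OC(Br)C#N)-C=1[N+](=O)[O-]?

3

The symbol for oxygen appears 3 times in the SMILES.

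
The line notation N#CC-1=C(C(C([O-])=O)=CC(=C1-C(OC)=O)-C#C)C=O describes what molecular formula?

Heavy atoms from the SMILES: 13 C, 1 N, 5 O.
Implicit hydrogens by atom environment:
  5 × C (aromatic): no H
  4 × C: no H
  4 × O: no H
  2 × C: 1 H each → 2
  1 × C: 3 H
  1 × C (aromatic): 1 H
  1 × N: no H
  1 × O (charge -1): no H
  Total hydrogens = 6.
Net charge -1.
Molecular formula: C13H6NO5-

C13H6NO5-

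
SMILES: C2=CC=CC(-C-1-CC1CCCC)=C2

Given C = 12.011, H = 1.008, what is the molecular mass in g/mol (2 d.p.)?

Molecular formula: C13H18.
M = 13×12.011 + 18×1.008 = 174.29 g/mol.

174.29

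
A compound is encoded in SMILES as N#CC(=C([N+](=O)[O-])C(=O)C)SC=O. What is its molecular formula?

C6H4N2O4S

Heavy atoms from the SMILES: 6 C, 2 N, 4 O, 1 S.
Implicit hydrogens by atom environment:
  4 × C: no H
  3 × O: no H
  1 × C: 3 H
  1 × C: 1 H
  1 × N: no H
  1 × N (charge +1): no H
  1 × O (charge -1): no H
  1 × S: no H
  Total hydrogens = 4.
Molecular formula: C6H4N2O4S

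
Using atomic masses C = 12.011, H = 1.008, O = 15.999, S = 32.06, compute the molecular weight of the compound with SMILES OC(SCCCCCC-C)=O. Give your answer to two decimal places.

176.27

Molecular formula: C8H16O2S.
M = 8×12.011 + 16×1.008 + 2×15.999 + 1×32.06 = 176.27 g/mol.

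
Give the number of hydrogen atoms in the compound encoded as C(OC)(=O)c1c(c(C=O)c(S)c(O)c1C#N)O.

7

Hydrogens are implicit in SMILES; fill each atom to its normal valence:
  6 × C (aromatic): no H
  3 × O: no H
  2 × C: no H
  2 × O: 1 H each → 2
  1 × C: 3 H
  1 × C: 1 H
  1 × N: no H
  1 × S: 1 H
  Total hydrogens = 7.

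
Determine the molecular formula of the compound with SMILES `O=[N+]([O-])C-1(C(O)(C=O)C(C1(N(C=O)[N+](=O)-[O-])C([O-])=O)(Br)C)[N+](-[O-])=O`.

Heavy atoms from the SMILES: 1 Br, 8 C, 4 N, 11 O.
Implicit hydrogens by atom environment:
  6 × O: no H
  5 × C: no H
  4 × O (charge -1): no H
  3 × N (charge +1): no H
  2 × C: 1 H each → 2
  1 × Br: no H
  1 × C: 3 H
  1 × N: no H
  1 × O: 1 H
  Total hydrogens = 6.
Net charge -1.
Molecular formula: C8H6BrN4O11-

C8H6BrN4O11-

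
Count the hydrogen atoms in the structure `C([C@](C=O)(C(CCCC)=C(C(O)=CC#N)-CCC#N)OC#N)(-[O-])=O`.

Hydrogens are implicit in SMILES; fill each atom to its normal valence:
  8 × C: no H
  5 × C: 2 H each → 10
  3 × N: no H
  3 × O: no H
  2 × C: 1 H each → 2
  1 × C: 3 H
  1 × O: 1 H
  1 × O (charge -1): no H
  Total hydrogens = 16.

16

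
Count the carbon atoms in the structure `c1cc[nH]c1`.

The symbol for carbon appears 4 times in the SMILES. Lowercase c denotes aromatic carbon and counts toward C.

4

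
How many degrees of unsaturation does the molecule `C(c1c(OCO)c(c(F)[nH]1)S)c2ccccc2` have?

7

Molecular formula from the SMILES: C12H12FNO2S.
DoU = (2C + 2 + N − H − X)/2 = (2·12 + 2 + 1 − 12 − 1)/2 = 14/2 = 7.
(Structurally: 2 ring(s) + 5 π bond(s) = 7.)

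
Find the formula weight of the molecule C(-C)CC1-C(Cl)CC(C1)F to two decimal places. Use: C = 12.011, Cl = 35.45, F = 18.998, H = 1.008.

164.65

Molecular formula: C8H14ClF.
M = 8×12.011 + 1×35.45 + 1×18.998 + 14×1.008 = 164.65 g/mol.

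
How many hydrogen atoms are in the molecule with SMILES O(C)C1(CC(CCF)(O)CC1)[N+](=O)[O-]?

14

Hydrogens are implicit in SMILES; fill each atom to its normal valence:
  5 × C: 2 H each → 10
  2 × C: no H
  2 × O: no H
  1 × C: 3 H
  1 × F: no H
  1 × N (charge +1): no H
  1 × O: 1 H
  1 × O (charge -1): no H
  Total hydrogens = 14.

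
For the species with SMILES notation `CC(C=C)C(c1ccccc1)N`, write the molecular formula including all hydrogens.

Heavy atoms from the SMILES: 11 C, 1 N.
Implicit hydrogens by atom environment:
  5 × C (aromatic): 1 H each → 5
  3 × C: 1 H each → 3
  1 × C: 3 H
  1 × C: 2 H
  1 × C (aromatic): no H
  1 × N: 2 H
  Total hydrogens = 15.
Molecular formula: C11H15N

C11H15N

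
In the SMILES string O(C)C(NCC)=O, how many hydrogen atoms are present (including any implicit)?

9

Hydrogens are implicit in SMILES; fill each atom to its normal valence:
  2 × C: 3 H each → 6
  2 × O: no H
  1 × C: 2 H
  1 × C: no H
  1 × N: 1 H
  Total hydrogens = 9.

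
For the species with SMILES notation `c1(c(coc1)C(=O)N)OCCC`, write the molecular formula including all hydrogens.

Heavy atoms from the SMILES: 8 C, 1 N, 3 O.
Implicit hydrogens by atom environment:
  2 × C: 2 H each → 4
  2 × C (aromatic): 1 H each → 2
  2 × C (aromatic): no H
  2 × O: no H
  1 × C: 3 H
  1 × C: no H
  1 × N: 2 H
  1 × O (aromatic): no H
  Total hydrogens = 11.
Molecular formula: C8H11NO3

C8H11NO3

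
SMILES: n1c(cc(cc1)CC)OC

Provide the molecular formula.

C8H11NO

Heavy atoms from the SMILES: 8 C, 1 N, 1 O.
Implicit hydrogens by atom environment:
  3 × C (aromatic): 1 H each → 3
  2 × C: 3 H each → 6
  2 × C (aromatic): no H
  1 × C: 2 H
  1 × N (aromatic): no H
  1 × O: no H
  Total hydrogens = 11.
Molecular formula: C8H11NO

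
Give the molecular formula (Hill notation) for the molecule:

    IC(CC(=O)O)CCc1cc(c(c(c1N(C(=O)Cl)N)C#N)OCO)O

Heavy atoms from the SMILES: 14 C, 1 Cl, 1 I, 3 N, 6 O.
Implicit hydrogens by atom environment:
  5 × C (aromatic): no H
  4 × C: 2 H each → 8
  3 × C: no H
  3 × O: 1 H each → 3
  3 × O: no H
  2 × N: no H
  1 × C (aromatic): 1 H
  1 × C: 1 H
  1 × Cl: no H
  1 × I: no H
  1 × N: 2 H
  Total hydrogens = 15.
Molecular formula: C14H15ClIN3O6

C14H15ClIN3O6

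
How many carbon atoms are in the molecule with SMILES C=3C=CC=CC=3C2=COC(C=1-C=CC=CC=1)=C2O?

The symbol for carbon appears 16 times in the SMILES.

16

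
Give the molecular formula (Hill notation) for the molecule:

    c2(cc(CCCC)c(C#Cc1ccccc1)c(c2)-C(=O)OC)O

Heavy atoms from the SMILES: 20 C, 3 O.
Implicit hydrogens by atom environment:
  7 × C (aromatic): 1 H each → 7
  5 × C (aromatic): no H
  3 × C: 2 H each → 6
  3 × C: no H
  2 × C: 3 H each → 6
  2 × O: no H
  1 × O: 1 H
  Total hydrogens = 20.
Molecular formula: C20H20O3

C20H20O3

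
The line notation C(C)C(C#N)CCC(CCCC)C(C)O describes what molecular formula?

C13H25NO

Heavy atoms from the SMILES: 13 C, 1 N, 1 O.
Implicit hydrogens by atom environment:
  6 × C: 2 H each → 12
  3 × C: 3 H each → 9
  3 × C: 1 H each → 3
  1 × C: no H
  1 × N: no H
  1 × O: 1 H
  Total hydrogens = 25.
Molecular formula: C13H25NO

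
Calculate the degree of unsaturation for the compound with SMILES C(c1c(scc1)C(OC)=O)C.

4

Molecular formula from the SMILES: C8H10O2S.
DoU = (2C + 2 + N − H − X)/2 = (2·8 + 2 + 0 − 10 − 0)/2 = 8/2 = 4.
(Structurally: 1 ring(s) + 3 π bond(s) = 4.)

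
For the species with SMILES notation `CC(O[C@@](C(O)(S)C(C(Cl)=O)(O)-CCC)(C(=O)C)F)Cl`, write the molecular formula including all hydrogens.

Heavy atoms from the SMILES: 11 C, 2 Cl, 1 F, 5 O, 1 S.
Implicit hydrogens by atom environment:
  5 × C: no H
  3 × C: 3 H each → 9
  3 × O: no H
  2 × C: 2 H each → 4
  2 × Cl: no H
  2 × O: 1 H each → 2
  1 × C: 1 H
  1 × F: no H
  1 × S: 1 H
  Total hydrogens = 17.
Molecular formula: C11H17Cl2FO5S

C11H17Cl2FO5S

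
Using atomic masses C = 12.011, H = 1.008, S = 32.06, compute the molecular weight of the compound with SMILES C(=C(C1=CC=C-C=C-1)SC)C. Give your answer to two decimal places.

164.27

Molecular formula: C10H12S.
M = 10×12.011 + 12×1.008 + 1×32.06 = 164.27 g/mol.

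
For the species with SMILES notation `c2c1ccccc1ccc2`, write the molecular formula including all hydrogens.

C10H8

Heavy atoms from the SMILES: 10 C.
Implicit hydrogens by atom environment:
  8 × C (aromatic): 1 H each → 8
  2 × C (aromatic): no H
  Total hydrogens = 8.
Molecular formula: C10H8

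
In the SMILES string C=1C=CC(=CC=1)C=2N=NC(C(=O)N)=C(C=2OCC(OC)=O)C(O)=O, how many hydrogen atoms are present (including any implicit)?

Hydrogens are implicit in SMILES; fill each atom to its normal valence:
  5 × C (aromatic): 1 H each → 5
  5 × C (aromatic): no H
  5 × O: no H
  3 × C: no H
  2 × N (aromatic): no H
  1 × C: 3 H
  1 × C: 2 H
  1 × N: 2 H
  1 × O: 1 H
  Total hydrogens = 13.

13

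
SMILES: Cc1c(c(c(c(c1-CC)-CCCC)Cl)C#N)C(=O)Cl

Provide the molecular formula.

Heavy atoms from the SMILES: 15 C, 2 Cl, 1 N, 1 O.
Implicit hydrogens by atom environment:
  6 × C (aromatic): no H
  4 × C: 2 H each → 8
  3 × C: 3 H each → 9
  2 × C: no H
  2 × Cl: no H
  1 × N: no H
  1 × O: no H
  Total hydrogens = 17.
Molecular formula: C15H17Cl2NO

C15H17Cl2NO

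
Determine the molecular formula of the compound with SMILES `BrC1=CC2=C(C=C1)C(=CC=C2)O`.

Heavy atoms from the SMILES: 1 Br, 10 C, 1 O.
Implicit hydrogens by atom environment:
  6 × C (aromatic): 1 H each → 6
  4 × C (aromatic): no H
  1 × Br: no H
  1 × O: 1 H
  Total hydrogens = 7.
Molecular formula: C10H7BrO

C10H7BrO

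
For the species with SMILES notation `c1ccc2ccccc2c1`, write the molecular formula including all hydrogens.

C10H8

Heavy atoms from the SMILES: 10 C.
Implicit hydrogens by atom environment:
  8 × C (aromatic): 1 H each → 8
  2 × C (aromatic): no H
  Total hydrogens = 8.
Molecular formula: C10H8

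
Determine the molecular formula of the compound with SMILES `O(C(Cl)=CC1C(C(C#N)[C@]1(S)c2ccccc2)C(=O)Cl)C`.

Heavy atoms from the SMILES: 15 C, 2 Cl, 1 N, 2 O, 1 S.
Implicit hydrogens by atom environment:
  5 × C (aromatic): 1 H each → 5
  4 × C: 1 H each → 4
  4 × C: no H
  2 × Cl: no H
  2 × O: no H
  1 × C: 3 H
  1 × C (aromatic): no H
  1 × N: no H
  1 × S: 1 H
  Total hydrogens = 13.
Molecular formula: C15H13Cl2NO2S

C15H13Cl2NO2S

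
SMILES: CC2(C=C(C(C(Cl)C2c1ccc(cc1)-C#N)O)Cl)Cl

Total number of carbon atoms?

14

The symbol for carbon appears 14 times in the SMILES. Lowercase c denotes aromatic carbon and counts toward C.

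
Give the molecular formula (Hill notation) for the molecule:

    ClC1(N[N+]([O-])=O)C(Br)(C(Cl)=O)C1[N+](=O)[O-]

Heavy atoms from the SMILES: 1 Br, 4 C, 2 Cl, 3 N, 5 O.
Implicit hydrogens by atom environment:
  3 × C: no H
  3 × O: no H
  2 × Cl: no H
  2 × N (charge +1): no H
  2 × O (charge -1): no H
  1 × Br: no H
  1 × C: 1 H
  1 × N: 1 H
  Total hydrogens = 2.
Molecular formula: C4H2BrCl2N3O5

C4H2BrCl2N3O5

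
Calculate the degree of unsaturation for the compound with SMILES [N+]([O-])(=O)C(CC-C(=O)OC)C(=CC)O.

Molecular formula from the SMILES: C8H13NO5.
DoU = (2C + 2 + N − H − X)/2 = (2·8 + 2 + 1 − 13 − 0)/2 = 6/2 = 3.
(Structurally: 0 ring(s) + 3 π bond(s) = 3.)

3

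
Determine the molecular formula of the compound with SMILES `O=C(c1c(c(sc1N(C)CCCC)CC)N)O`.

C12H20N2O2S

Heavy atoms from the SMILES: 12 C, 2 N, 2 O, 1 S.
Implicit hydrogens by atom environment:
  4 × C: 2 H each → 8
  4 × C (aromatic): no H
  3 × C: 3 H each → 9
  1 × C: no H
  1 × N: 2 H
  1 × N: no H
  1 × O: 1 H
  1 × O: no H
  1 × S (aromatic): no H
  Total hydrogens = 20.
Molecular formula: C12H20N2O2S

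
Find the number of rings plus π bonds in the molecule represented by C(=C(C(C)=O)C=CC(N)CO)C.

3

Molecular formula from the SMILES: C9H15NO2.
DoU = (2C + 2 + N − H − X)/2 = (2·9 + 2 + 1 − 15 − 0)/2 = 6/2 = 3.
(Structurally: 0 ring(s) + 3 π bond(s) = 3.)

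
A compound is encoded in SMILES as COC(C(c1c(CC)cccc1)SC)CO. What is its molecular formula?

Heavy atoms from the SMILES: 13 C, 2 O, 1 S.
Implicit hydrogens by atom environment:
  4 × C (aromatic): 1 H each → 4
  3 × C: 3 H each → 9
  2 × C: 2 H each → 4
  2 × C: 1 H each → 2
  2 × C (aromatic): no H
  1 × O: 1 H
  1 × O: no H
  1 × S: no H
  Total hydrogens = 20.
Molecular formula: C13H20O2S

C13H20O2S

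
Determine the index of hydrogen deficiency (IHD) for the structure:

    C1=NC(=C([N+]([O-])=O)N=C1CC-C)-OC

5

Molecular formula from the SMILES: C8H11N3O3.
DoU = (2C + 2 + N − H − X)/2 = (2·8 + 2 + 3 − 11 − 0)/2 = 10/2 = 5.
(Structurally: 1 ring(s) + 4 π bond(s) = 5.)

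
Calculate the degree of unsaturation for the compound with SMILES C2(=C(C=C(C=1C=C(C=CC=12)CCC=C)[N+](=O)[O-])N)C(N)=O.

10

Molecular formula from the SMILES: C15H15N3O3.
DoU = (2C + 2 + N − H − X)/2 = (2·15 + 2 + 3 − 15 − 0)/2 = 20/2 = 10.
(Structurally: 2 ring(s) + 8 π bond(s) = 10.)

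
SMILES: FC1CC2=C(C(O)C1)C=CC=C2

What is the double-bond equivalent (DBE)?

5

Molecular formula from the SMILES: C10H11FO.
DoU = (2C + 2 + N − H − X)/2 = (2·10 + 2 + 0 − 11 − 1)/2 = 10/2 = 5.
(Structurally: 2 ring(s) + 3 π bond(s) = 5.)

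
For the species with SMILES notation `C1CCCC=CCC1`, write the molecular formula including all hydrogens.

C8H14

Heavy atoms from the SMILES: 8 C.
Implicit hydrogens by atom environment:
  6 × C: 2 H each → 12
  2 × C: 1 H each → 2
  Total hydrogens = 14.
Molecular formula: C8H14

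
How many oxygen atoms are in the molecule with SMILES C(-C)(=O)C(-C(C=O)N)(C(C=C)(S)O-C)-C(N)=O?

4

The symbol for oxygen appears 4 times in the SMILES.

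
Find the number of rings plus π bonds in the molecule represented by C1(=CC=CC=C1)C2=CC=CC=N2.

Molecular formula from the SMILES: C11H9N.
DoU = (2C + 2 + N − H − X)/2 = (2·11 + 2 + 1 − 9 − 0)/2 = 16/2 = 8.
(Structurally: 2 ring(s) + 6 π bond(s) = 8.)

8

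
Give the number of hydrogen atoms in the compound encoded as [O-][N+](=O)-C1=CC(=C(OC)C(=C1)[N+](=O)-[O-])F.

Hydrogens are implicit in SMILES; fill each atom to its normal valence:
  4 × C (aromatic): no H
  3 × O: no H
  2 × C (aromatic): 1 H each → 2
  2 × N (charge +1): no H
  2 × O (charge -1): no H
  1 × C: 3 H
  1 × F: no H
  Total hydrogens = 5.

5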